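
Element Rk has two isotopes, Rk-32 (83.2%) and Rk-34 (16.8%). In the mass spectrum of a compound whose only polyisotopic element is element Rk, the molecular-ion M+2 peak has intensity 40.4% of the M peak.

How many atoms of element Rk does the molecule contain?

2

For n independent Rk atoms, I(M+2)/I(M) = n · (abundance Rk-34) / (abundance Rk-32) = n · 0.168/0.832.
n = 0.404 × 0.832/0.168 = 2.00 ≈ 2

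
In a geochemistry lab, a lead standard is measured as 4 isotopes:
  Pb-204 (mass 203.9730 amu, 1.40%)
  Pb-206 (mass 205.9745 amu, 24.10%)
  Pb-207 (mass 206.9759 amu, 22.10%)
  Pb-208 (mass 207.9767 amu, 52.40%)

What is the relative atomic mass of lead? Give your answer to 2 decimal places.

Weight each isotope mass by its fractional abundance: 0.0140 × 203.9730 + 0.2410 × 205.9745 + 0.2210 × 206.9759 + 0.5240 × 207.9767
= 2.85562 + 49.63985 + 45.74167 + 108.97979 = 207.21693 amu

207.22 amu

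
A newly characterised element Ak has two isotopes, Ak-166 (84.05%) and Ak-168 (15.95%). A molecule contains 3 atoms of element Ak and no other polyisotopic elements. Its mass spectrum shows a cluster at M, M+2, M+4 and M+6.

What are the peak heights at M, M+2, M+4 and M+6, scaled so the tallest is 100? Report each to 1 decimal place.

100.0 : 56.9 : 10.8 : 0.7

Each Ak atom is independently Ak-166 (p = 0.8405) or Ak-168 (q = 0.1595); the cluster is the binomial expansion (p + q)^3.
P(M) = 0.8405^3 = 0.593763
P(M+2) = 3 × 0.8405^2 × 0.1595^1 = 0.338032
P(M+4) = 3 × 0.8405^1 × 0.1595^2 = 0.064148
P(M+6) = 0.1595^3 = 0.004058
The M peak is largest (0.593763); scaling to 100 gives 100.0 : 56.9 : 10.8 : 0.7.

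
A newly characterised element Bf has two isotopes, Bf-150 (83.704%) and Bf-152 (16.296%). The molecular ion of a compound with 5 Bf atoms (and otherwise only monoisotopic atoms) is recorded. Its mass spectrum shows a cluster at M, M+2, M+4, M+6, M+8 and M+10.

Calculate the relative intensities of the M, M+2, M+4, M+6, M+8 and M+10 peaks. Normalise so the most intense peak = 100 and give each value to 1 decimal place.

The 5 Bf atoms are independent, so intensities follow the terms of (0.83704 + 0.16296)^5.
P(M) = 0.83704^5 = 0.410895
P(M+2) = 5 × 0.83704^4 × 0.16296^1 = 0.399978
P(M+4) = 10 × 0.83704^3 × 0.16296^2 = 0.155740
P(M+6) = 10 × 0.83704^2 × 0.16296^3 = 0.030320
P(M+8) = 5 × 0.83704^1 × 0.16296^4 = 0.002951
P(M+10) = 0.16296^5 = 0.000115
The M peak is largest (0.410895); scaling to 100 gives 100.0 : 97.3 : 37.9 : 7.4 : 0.7 : 0.0.

100.0 : 97.3 : 37.9 : 7.4 : 0.7 : 0.0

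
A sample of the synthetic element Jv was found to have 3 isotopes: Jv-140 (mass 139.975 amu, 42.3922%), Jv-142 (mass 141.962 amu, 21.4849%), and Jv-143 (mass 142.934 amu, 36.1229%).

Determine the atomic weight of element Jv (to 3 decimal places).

141.471 amu

Weight each isotope mass by its fractional abundance: 0.423922 × 139.975 + 0.214849 × 141.962 + 0.361229 × 142.934
= 59.3385 + 30.5004 + 51.6319 = 141.4708 amu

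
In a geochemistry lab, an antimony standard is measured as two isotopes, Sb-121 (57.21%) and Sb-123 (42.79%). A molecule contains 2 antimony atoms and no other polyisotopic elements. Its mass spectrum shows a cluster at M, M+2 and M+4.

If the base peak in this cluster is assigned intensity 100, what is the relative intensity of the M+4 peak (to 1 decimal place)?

Term probabilities: M 0.3273, M+2 0.4896, M+4 0.1831. Base peak = M+2.
P(M+2) = C(2,1) × 0.5721^1 × 0.4279^1 = 2 × 0.5721 × 0.4279 = 0.489603 (base)
P(M+4) = C(2,2) × 0.5721^0 × 0.4279^2 = 1 × 1.0000 × 0.18309841 = 0.183098
Relative intensity = 0.183098 / 0.489603 × 100 = 37.4

37.4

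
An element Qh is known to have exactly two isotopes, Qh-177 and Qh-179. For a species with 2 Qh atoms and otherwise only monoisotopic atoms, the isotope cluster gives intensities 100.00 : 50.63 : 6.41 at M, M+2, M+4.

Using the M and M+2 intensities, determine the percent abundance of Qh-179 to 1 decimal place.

20.2%

Let p = fractional abundance of Qh-177. I(M+2)/I(M) = [C(2,1)·p^1·(1−p)] / p^2 = 2·(1−p)/p = 50.63/100.00 = 0.5063
(1−p)/p = 0.5063/2 = 0.2531  ⇒  p = 1/(1 + 0.2531) = 0.7980
Qh-177: 79.8%, Qh-179: 20.2%.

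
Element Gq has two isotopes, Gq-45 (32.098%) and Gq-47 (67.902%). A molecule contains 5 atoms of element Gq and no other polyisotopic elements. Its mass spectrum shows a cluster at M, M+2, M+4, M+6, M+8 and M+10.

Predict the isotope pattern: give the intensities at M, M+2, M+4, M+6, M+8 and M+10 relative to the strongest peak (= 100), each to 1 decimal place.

1.0 : 10.6 : 44.7 : 94.5 : 100.0 : 42.3

The 5 Gq atoms are independent, so intensities follow the terms of (0.32098 + 0.67902)^5.
P(M) = 0.32098^5 = 0.003407
P(M+2) = 5 × 0.32098^4 × 0.67902^1 = 0.036038
P(M+4) = 10 × 0.32098^3 × 0.67902^2 = 0.152475
P(M+6) = 10 × 0.32098^2 × 0.67902^3 = 0.322555
P(M+8) = 5 × 0.32098^1 × 0.67902^4 = 0.341176
P(M+10) = 0.67902^5 = 0.144349
The M+8 peak is largest (0.341176); scaling to 100 gives 1.0 : 10.6 : 44.7 : 94.5 : 100.0 : 42.3.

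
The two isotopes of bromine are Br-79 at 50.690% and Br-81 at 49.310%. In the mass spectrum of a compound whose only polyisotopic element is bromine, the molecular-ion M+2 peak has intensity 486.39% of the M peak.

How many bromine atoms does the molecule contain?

5

The M+2/M ratio from n Br atoms is n · q/p = n · 0.49310/0.50690.
n = 4.8639 × 0.50690/0.49310 = 5.00 ≈ 5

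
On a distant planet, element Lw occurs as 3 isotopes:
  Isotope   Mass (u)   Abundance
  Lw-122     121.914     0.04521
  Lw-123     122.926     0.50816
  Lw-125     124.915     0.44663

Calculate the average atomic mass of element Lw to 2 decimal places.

123.77 u

Average mass = Σ (abundance × isotope mass) = 0.04521 × 121.914 + 0.50816 × 122.926 + 0.44663 × 124.915
= 5.5117 + 62.4661 + 55.7908 = 123.7686 u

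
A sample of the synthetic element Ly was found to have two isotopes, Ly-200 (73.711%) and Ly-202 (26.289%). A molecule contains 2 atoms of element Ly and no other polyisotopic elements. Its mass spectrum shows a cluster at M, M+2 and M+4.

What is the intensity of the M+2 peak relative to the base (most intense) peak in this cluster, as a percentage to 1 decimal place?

Term probabilities: M 0.5433, M+2 0.3876, M+4 0.0691. Base peak = M.
P(M) = C(2,0) × 0.73711^2 × 0.26289^0 = 1 × 0.54333115 × 1.0000 = 0.543331 (base)
P(M+2) = C(2,1) × 0.73711^1 × 0.26289^1 = 2 × 0.73711 × 0.26289 = 0.387558
Relative intensity = 0.387558 / 0.543331 × 100 = 71.3

71.3%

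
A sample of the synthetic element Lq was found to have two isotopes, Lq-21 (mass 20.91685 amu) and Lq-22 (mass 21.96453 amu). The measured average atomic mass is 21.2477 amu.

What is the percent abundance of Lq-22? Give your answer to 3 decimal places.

31.579%

With x = fraction of Lq-21 (so Lq-22 is 1 − x):
20.91685·x + 21.96453·(1 − x) = 21.2477
(20.91685 − 21.96453)·x = 21.2477 − 21.96453
x = -0.71683 / -1.04768 = 0.68421 → 68.421% Lq-21, 31.579% Lq-22.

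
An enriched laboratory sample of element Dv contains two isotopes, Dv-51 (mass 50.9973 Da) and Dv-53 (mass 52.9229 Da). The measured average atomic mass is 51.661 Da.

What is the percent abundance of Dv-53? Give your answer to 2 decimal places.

34.47%

Let x be the fractional abundance of Dv-51; then Dv-53 has abundance 1 − x.
50.9973·x + 52.9229·(1 − x) = 51.661
(50.9973 − 52.9229)·x = 51.661 − 52.9229
x = -1.2619 / -1.9256 = 0.65533 → 65.53% Dv-51, 34.47% Dv-53.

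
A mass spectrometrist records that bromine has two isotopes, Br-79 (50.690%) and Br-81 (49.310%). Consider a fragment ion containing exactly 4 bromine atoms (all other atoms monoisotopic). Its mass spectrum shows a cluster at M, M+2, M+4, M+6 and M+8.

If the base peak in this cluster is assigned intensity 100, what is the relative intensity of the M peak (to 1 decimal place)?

17.6

Term probabilities: M 0.0660, M+2 0.2569, M+4 0.3749, M+6 0.2431, M+8 0.0591. Base peak = M+4.
P(M+4) = C(4,2) × 0.50690^2 × 0.49310^2 = 6 × 0.25694761 × 0.24314761 = 0.374857 (base)
P(M) = C(4,0) × 0.50690^4 × 0.49310^0 = 1 × 0.06602207 × 1.0000 = 0.066022
Relative intensity = 0.066022 / 0.374857 × 100 = 17.6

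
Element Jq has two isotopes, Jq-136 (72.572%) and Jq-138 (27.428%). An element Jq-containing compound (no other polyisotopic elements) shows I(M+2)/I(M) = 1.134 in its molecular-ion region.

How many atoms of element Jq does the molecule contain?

3

For n independent Jq atoms, I(M+2)/I(M) = n · (abundance Jq-138) / (abundance Jq-136) = n · 0.27428/0.72572.
n = 1.134 × 0.72572/0.27428 = 3.00 ≈ 3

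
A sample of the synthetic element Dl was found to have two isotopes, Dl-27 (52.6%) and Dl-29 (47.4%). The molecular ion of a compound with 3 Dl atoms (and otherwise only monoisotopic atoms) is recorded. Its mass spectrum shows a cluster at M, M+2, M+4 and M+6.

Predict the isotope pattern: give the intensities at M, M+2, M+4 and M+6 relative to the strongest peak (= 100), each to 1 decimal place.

37.0 : 100.0 : 90.1 : 27.1

The 3 Dl atoms are independent, so intensities follow the terms of (0.526 + 0.474)^3.
P(M) = 0.526^3 = 0.145532
P(M+2) = 3 × 0.526^2 × 0.474^1 = 0.393433
P(M+4) = 3 × 0.526^1 × 0.474^2 = 0.354539
P(M+6) = 0.474^3 = 0.106496
The M+2 peak is largest (0.393433); scaling to 100 gives 37.0 : 100.0 : 90.1 : 27.1.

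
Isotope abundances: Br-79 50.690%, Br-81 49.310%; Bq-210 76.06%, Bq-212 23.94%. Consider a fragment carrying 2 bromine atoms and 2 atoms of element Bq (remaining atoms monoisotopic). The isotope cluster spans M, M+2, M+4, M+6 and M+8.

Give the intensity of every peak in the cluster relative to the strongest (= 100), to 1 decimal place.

Bromine pattern (n=2): 0.25694761 : 0.49990478 : 0.24314761
Element Bq pattern (n=2): 0.57851236 : 0.36417528 : 0.05731236
Convolve the two distributions (both contribute in 2-u steps):
  M: 0.25694761×0.57851236 = 0.148647
  M+2: 0.25694761×0.36417528 + 0.49990478×0.57851236 = 0.382775
  M+4: 0.25694761×0.05731236 + 0.49990478×0.36417528 + 0.24314761×0.57851236 = 0.337443
  M+6: 0.49990478×0.05731236 + 0.24314761×0.36417528 = 0.117199
  M+8: 0.24314761×0.05731236 = 0.013935
Scale to base peak (0.382775) = 100: 38.8 : 100.0 : 88.2 : 30.6 : 3.6

38.8 : 100.0 : 88.2 : 30.6 : 3.6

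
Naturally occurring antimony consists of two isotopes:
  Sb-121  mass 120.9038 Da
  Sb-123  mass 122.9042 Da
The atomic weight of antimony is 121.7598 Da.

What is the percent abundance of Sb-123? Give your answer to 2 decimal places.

Let x be the fractional abundance of Sb-121; then Sb-123 has abundance 1 − x.
120.9038·x + 122.9042·(1 − x) = 121.7598
(120.9038 − 122.9042)·x = 121.7598 − 122.9042
x = -1.1444 / -2.0004 = 0.57209 → 57.21% Sb-121, 42.79% Sb-123.

42.79%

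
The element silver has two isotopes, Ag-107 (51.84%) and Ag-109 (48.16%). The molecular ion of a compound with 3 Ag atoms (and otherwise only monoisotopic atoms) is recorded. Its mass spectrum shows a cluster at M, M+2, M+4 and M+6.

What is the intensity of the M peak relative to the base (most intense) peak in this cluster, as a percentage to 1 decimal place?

35.9%

(0.5184 + 0.4816)^3 gives M 0.1393, M+2 0.3883, M+4 0.3607, M+6 0.1117; the largest is M+2.
P(M+2) = C(3,1) × 0.5184^2 × 0.4816^1 = 3 × 0.26873856 × 0.4816 = 0.388273 (base)
P(M) = C(3,0) × 0.5184^3 × 0.4816^0 = 1 × 0.13931407 × 1.0000 = 0.139314
Relative intensity = 0.139314 / 0.388273 × 100 = 35.9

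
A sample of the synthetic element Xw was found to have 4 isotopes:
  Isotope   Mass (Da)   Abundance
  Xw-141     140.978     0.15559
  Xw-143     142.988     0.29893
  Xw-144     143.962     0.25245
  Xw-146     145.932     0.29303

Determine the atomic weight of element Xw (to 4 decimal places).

Weight each isotope mass by its fractional abundance: 0.15559 × 140.978 + 0.29893 × 142.988 + 0.25245 × 143.962 + 0.29303 × 145.932
= 21.93477 + 42.74340 + 36.34321 + 42.76245 = 143.78383 Da

143.7838 Da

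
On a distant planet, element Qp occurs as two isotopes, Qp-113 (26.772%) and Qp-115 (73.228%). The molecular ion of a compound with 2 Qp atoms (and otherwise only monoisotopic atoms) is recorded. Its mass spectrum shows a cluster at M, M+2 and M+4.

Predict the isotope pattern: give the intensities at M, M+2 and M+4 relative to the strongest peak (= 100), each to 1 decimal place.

13.4 : 73.1 : 100.0

The 2 Qp atoms are independent, so intensities follow the terms of (0.26772 + 0.73228)^2.
P(M) = 0.26772^2 = 0.071674
P(M+2) = 2 × 0.26772^1 × 0.73228^1 = 0.392092
P(M+4) = 0.73228^2 = 0.536234
The M+4 peak is largest (0.536234); scaling to 100 gives 13.4 : 73.1 : 100.0.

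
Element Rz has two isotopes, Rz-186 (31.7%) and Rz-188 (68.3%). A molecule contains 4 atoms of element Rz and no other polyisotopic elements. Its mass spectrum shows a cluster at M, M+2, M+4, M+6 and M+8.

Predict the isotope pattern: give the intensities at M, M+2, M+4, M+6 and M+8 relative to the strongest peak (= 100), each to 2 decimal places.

2.50 : 21.54 : 69.62 : 100.00 : 53.86

The 4 Rz atoms are independent, so intensities follow the terms of (0.317 + 0.683)^4.
P(M) = 0.317^4 = 0.010098
P(M+2) = 4 × 0.317^3 × 0.683^1 = 0.087028
P(M+4) = 6 × 0.317^2 × 0.683^2 = 0.281262
P(M+6) = 4 × 0.317^1 × 0.683^3 = 0.404000
P(M+8) = 0.683^4 = 0.217612
The M+6 peak is largest (0.404000); scaling to 100 gives 2.50 : 21.54 : 69.62 : 100.00 : 53.86.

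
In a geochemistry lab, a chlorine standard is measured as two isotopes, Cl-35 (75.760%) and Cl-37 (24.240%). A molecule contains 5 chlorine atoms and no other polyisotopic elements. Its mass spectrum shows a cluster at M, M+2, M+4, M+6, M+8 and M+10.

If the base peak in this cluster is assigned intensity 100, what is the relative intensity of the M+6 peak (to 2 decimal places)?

Binomial terms of (0.75760 + 0.24240)^5: M 0.2496, M+2 0.3993, M+4 0.2555, M+6 0.0817, M+8 0.0131, M+10 0.0008 → M+2 is the base peak.
P(M+2) = C(5,1) × 0.75760^4 × 0.24240^1 = 5 × 0.32942751 × 0.2424 = 0.399266 (base)
P(M+6) = C(5,3) × 0.75760^2 × 0.24240^3 = 10 × 0.57395776 × 0.01424288 = 0.081748
Relative intensity = 0.081748 / 0.399266 × 100 = 20.47

20.47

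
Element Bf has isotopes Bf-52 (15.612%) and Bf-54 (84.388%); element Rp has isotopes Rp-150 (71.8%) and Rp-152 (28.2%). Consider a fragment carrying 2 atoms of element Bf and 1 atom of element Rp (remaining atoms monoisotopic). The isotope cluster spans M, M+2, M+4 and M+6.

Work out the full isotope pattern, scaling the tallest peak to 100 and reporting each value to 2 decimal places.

2.99 : 33.48 : 100.00 : 34.29

Element Bf pattern (n=2): 0.02437345 : 0.26349309 : 0.71213345
Element Rp pattern (n=1): 0.7180 : 0.2820
Convolve the two distributions (both contribute in 2-u steps):
  M: 0.02437345×0.7180 = 0.017500
  M+2: 0.02437345×0.2820 + 0.26349309×0.7180 = 0.196061
  M+4: 0.26349309×0.2820 + 0.71213345×0.7180 = 0.585617
  M+6: 0.71213345×0.2820 = 0.200822
Scale to base peak (0.585617) = 100: 2.99 : 33.48 : 100.00 : 34.29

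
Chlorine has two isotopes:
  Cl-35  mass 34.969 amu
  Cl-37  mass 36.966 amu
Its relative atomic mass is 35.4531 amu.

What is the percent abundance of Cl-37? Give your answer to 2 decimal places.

With x = fraction of Cl-35 (so Cl-37 is 1 − x):
34.969·x + 36.966·(1 − x) = 35.4531
(34.969 − 36.966)·x = 35.4531 − 36.966
x = -1.5129 / -1.997 = 0.75759 → 75.76% Cl-35, 24.24% Cl-37.

24.24%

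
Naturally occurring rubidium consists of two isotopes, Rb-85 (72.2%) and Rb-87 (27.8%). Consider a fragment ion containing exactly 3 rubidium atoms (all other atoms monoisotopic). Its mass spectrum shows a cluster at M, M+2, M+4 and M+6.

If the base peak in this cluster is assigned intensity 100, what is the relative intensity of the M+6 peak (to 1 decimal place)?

(0.722 + 0.278)^3 gives M 0.3764, M+2 0.4348, M+4 0.1674, M+6 0.0215; the largest is M+2.
P(M+2) = C(3,1) × 0.722^2 × 0.278^1 = 3 × 0.521284 × 0.2780 = 0.434751 (base)
P(M+6) = C(3,3) × 0.722^0 × 0.278^3 = 1 × 1.0000 × 0.02148495 = 0.021485
Relative intensity = 0.021485 / 0.434751 × 100 = 4.9

4.9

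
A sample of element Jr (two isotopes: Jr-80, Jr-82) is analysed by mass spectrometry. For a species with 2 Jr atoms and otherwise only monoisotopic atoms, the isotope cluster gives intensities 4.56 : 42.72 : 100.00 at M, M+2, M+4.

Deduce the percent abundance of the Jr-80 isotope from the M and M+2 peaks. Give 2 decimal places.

17.59%

If p is the fraction of Jr that is Jr-80, then I(M+2)/I(M) = [C(2,1)·p^1·(1−p)] / p^2 = 2·(1−p)/p = 42.72/4.56 = 9.3684
(1−p)/p = 9.3684/2 = 4.6842  ⇒  p = 1/(1 + 4.6842) = 0.1759
Jr-80: 17.59%, Jr-82: 82.41%.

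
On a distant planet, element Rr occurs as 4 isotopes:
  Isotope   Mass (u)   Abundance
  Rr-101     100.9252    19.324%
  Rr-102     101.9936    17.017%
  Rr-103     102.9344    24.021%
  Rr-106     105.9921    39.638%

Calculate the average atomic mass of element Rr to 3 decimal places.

Average mass = Σ (abundance × isotope mass) = 0.19324 × 100.9252 + 0.17017 × 101.9936 + 0.24021 × 102.9344 + 0.39638 × 105.9921
= 19.50279 + 17.35625 + 24.72587 + 42.01315 = 103.59806 u

103.598 u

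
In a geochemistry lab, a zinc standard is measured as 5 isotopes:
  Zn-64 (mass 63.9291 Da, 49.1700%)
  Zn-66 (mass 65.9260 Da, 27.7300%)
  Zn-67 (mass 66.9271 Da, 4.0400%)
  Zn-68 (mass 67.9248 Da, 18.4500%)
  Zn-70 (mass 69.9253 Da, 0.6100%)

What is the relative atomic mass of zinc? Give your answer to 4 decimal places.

65.3777 Da

Ar = Σ fᵢ·mᵢ = 0.491700 × 63.9291 + 0.277300 × 65.9260 + 0.040400 × 66.9271 + 0.184500 × 67.9248 + 0.006100 × 69.9253
= 31.43394 + 18.28128 + 2.70385 + 12.53213 + 0.42654 = 65.37774 Da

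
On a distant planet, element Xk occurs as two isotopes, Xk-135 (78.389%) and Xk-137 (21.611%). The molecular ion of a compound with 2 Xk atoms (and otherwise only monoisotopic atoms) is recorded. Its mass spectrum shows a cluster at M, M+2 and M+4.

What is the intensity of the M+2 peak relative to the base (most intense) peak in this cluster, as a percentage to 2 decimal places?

(0.78389 + 0.21611)^2 gives M 0.6145, M+2 0.3388, M+4 0.0467; the largest is M.
P(M) = C(2,0) × 0.78389^2 × 0.21611^0 = 1 × 0.61448353 × 1.0000 = 0.614484 (base)
P(M+2) = C(2,1) × 0.78389^1 × 0.21611^1 = 2 × 0.78389 × 0.21611 = 0.338813
Relative intensity = 0.338813 / 0.614484 × 100 = 55.14

55.14%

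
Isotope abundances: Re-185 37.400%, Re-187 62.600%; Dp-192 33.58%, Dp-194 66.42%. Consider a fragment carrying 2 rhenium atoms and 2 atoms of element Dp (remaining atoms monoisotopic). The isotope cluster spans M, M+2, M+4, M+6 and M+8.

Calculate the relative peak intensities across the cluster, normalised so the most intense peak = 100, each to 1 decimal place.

Rhenium pattern (n=2): 0.139876 : 0.468248 : 0.391876
Element Dp pattern (n=2): 0.11276164 : 0.44607672 : 0.44116164
Convolve the two distributions (both contribute in 2-u steps):
  M: 0.139876×0.11276164 = 0.015773
  M+2: 0.139876×0.44607672 + 0.468248×0.11276164 = 0.115196
  M+4: 0.139876×0.44116164 + 0.468248×0.44607672 + 0.391876×0.11276164 = 0.314771
  M+6: 0.468248×0.44116164 + 0.391876×0.44607672 = 0.381380
  M+8: 0.391876×0.44116164 = 0.172881
Scale to base peak (0.381380) = 100: 4.1 : 30.2 : 82.5 : 100.0 : 45.3

4.1 : 30.2 : 82.5 : 100.0 : 45.3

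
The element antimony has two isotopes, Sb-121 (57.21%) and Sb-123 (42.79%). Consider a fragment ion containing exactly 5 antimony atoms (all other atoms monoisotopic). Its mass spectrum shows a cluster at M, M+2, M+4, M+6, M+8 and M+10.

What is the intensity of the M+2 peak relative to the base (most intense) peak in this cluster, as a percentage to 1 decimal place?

Binomial terms of (0.5721 + 0.4279)^5: M 0.0613, M+2 0.2292, M+4 0.3428, M+6 0.2564, M+8 0.0959, M+10 0.0143 → M+4 is the base peak.
P(M+4) = C(5,2) × 0.5721^3 × 0.4279^2 = 10 × 0.18724742 × 0.18309841 = 0.342847 (base)
P(M+2) = C(5,1) × 0.5721^4 × 0.4279^1 = 5 × 0.10712425 × 0.4279 = 0.229192
Relative intensity = 0.229192 / 0.342847 × 100 = 66.8

66.8%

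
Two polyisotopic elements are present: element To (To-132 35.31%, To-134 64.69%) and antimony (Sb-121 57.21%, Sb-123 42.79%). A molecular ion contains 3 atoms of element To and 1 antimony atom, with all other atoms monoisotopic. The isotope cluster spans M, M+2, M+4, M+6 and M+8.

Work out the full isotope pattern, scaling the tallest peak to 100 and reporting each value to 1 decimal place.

7.1 : 44.0 : 100.0 : 96.5 : 32.4

Element To pattern (n=3): 0.04402437 : 0.24196572 : 0.44329545 : 0.27071446
Antimony pattern (n=1): 0.5721 : 0.4279
Convolve the two distributions (both contribute in 2-u steps):
  M: 0.04402437×0.5721 = 0.025186
  M+2: 0.04402437×0.4279 + 0.24196572×0.5721 = 0.157267
  M+4: 0.24196572×0.4279 + 0.44329545×0.5721 = 0.357146
  M+6: 0.44329545×0.4279 + 0.27071446×0.5721 = 0.344562
  M+8: 0.27071446×0.4279 = 0.115839
Scale to base peak (0.357146) = 100: 7.1 : 44.0 : 100.0 : 96.5 : 32.4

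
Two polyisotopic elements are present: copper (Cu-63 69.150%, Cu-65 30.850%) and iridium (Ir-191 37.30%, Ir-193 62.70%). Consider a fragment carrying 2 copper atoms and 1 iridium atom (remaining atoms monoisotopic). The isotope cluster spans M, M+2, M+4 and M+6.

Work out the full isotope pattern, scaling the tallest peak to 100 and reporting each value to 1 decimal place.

Copper pattern (n=2): 0.47817225 : 0.4266555 : 0.09517225
Iridium pattern (n=1): 0.3730 : 0.6270
Convolve the two distributions (both contribute in 2-u steps):
  M: 0.47817225×0.3730 = 0.178358
  M+2: 0.47817225×0.6270 + 0.4266555×0.3730 = 0.458957
  M+4: 0.4266555×0.6270 + 0.09517225×0.3730 = 0.303012
  M+6: 0.09517225×0.6270 = 0.059673
Scale to base peak (0.458957) = 100: 38.9 : 100.0 : 66.0 : 13.0

38.9 : 100.0 : 66.0 : 13.0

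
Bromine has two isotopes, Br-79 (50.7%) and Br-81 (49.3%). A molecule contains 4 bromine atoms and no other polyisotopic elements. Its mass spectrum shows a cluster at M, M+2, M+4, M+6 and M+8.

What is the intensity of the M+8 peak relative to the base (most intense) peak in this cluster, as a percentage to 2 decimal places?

(0.507 + 0.493)^4 gives M 0.0661, M+2 0.2570, M+4 0.3749, M+6 0.2430, M+8 0.0591; the largest is M+4.
P(M+4) = C(4,2) × 0.507^2 × 0.493^2 = 6 × 0.257049 × 0.243049 = 0.374853 (base)
P(M+8) = C(4,4) × 0.507^0 × 0.493^4 = 1 × 1.0000 × 0.05907282 = 0.059073
Relative intensity = 0.059073 / 0.374853 × 100 = 15.76

15.76%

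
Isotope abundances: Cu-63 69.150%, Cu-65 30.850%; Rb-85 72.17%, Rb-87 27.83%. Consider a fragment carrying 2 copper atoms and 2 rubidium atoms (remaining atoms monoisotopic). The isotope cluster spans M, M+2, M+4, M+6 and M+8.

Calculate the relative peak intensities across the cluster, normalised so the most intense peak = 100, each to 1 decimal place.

60.1 : 100.0 : 62.3 : 17.2 : 1.8

Copper pattern (n=2): 0.47817225 : 0.4266555 : 0.09517225
Rubidium pattern (n=2): 0.52085089 : 0.40169822 : 0.07745089
Convolve the two distributions (both contribute in 2-u steps):
  M: 0.47817225×0.52085089 = 0.249056
  M+2: 0.47817225×0.40169822 + 0.4266555×0.52085089 = 0.414305
  M+4: 0.47817225×0.07745089 + 0.4266555×0.40169822 + 0.09517225×0.52085089 = 0.257992
  M+6: 0.4266555×0.07745089 + 0.09517225×0.40169822 = 0.071275
  M+8: 0.09517225×0.07745089 = 0.007371
Scale to base peak (0.414305) = 100: 60.1 : 100.0 : 62.3 : 17.2 : 1.8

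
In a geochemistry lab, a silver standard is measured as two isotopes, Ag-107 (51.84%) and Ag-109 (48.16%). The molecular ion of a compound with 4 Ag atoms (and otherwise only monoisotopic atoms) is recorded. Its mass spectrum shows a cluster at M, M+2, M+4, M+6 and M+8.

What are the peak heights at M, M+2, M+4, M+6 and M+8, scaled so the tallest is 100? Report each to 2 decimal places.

19.31 : 71.76 : 100.00 : 61.93 : 14.38

The 4 Ag atoms are independent, so intensities follow the terms of (0.5184 + 0.4816)^4.
P(M) = 0.5184^4 = 0.072220
P(M+2) = 4 × 0.5184^3 × 0.4816^1 = 0.268375
P(M+4) = 6 × 0.5184^2 × 0.4816^2 = 0.373985
P(M+6) = 4 × 0.5184^1 × 0.4816^3 = 0.231624
P(M+8) = 0.4816^4 = 0.053795
The M+4 peak is largest (0.373985); scaling to 100 gives 19.31 : 71.76 : 100.00 : 61.93 : 14.38.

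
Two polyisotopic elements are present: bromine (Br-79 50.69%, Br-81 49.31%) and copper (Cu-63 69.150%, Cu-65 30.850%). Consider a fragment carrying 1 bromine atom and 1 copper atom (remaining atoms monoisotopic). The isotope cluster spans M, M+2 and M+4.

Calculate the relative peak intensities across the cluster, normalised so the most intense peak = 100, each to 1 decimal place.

Bromine pattern (n=1): 0.5069 : 0.4931
Copper pattern (n=1): 0.6915 : 0.3085
Convolve the two distributions (both contribute in 2-u steps):
  M: 0.5069×0.6915 = 0.350521
  M+2: 0.5069×0.3085 + 0.4931×0.6915 = 0.497357
  M+4: 0.4931×0.3085 = 0.152121
Scale to base peak (0.497357) = 100: 70.5 : 100.0 : 30.6

70.5 : 100.0 : 30.6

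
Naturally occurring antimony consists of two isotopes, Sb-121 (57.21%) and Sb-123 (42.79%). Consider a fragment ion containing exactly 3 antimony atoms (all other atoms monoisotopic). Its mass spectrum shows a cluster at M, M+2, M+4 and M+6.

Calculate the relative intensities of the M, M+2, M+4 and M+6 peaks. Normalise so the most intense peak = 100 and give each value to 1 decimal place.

Expanding (0.5721 + 0.4279)^3:
P(M) = 0.5721^3 = 0.187247
P(M+2) = 3 × 0.5721^2 × 0.4279^1 = 0.420153
P(M+4) = 3 × 0.5721^1 × 0.4279^2 = 0.314252
P(M+6) = 0.4279^3 = 0.078348
The M+2 peak is largest (0.420153); scaling to 100 gives 44.6 : 100.0 : 74.8 : 18.6.

44.6 : 100.0 : 74.8 : 18.6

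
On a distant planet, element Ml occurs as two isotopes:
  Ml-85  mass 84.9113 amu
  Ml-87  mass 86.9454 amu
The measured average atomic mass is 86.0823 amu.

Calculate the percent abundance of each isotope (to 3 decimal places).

With x = fraction of Ml-85 (so Ml-87 is 1 − x):
84.9113·x + 86.9454·(1 − x) = 86.0823
(84.9113 − 86.9454)·x = 86.0823 − 86.9454
x = -0.8631 / -2.0341 = 0.42432 → 42.432% Ml-85, 57.568% Ml-87.

Ml-85: 42.432%, Ml-87: 57.568%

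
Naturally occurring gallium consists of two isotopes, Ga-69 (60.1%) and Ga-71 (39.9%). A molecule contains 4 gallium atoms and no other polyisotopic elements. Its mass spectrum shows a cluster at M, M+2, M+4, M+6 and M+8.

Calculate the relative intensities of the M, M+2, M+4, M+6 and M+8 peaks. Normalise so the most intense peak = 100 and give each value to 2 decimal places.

Each Ga atom is independently Ga-69 (p = 0.601) or Ga-71 (q = 0.399); the cluster is the binomial expansion (p + q)^4.
P(M) = 0.601^4 = 0.130466
P(M+2) = 4 × 0.601^3 × 0.399^1 = 0.346463
P(M+4) = 6 × 0.601^2 × 0.399^2 = 0.345021
P(M+6) = 4 × 0.601^1 × 0.399^3 = 0.152705
P(M+8) = 0.399^4 = 0.025345
The M+2 peak is largest (0.346463); scaling to 100 gives 37.66 : 100.00 : 99.58 : 44.08 : 7.32.

37.66 : 100.00 : 99.58 : 44.08 : 7.32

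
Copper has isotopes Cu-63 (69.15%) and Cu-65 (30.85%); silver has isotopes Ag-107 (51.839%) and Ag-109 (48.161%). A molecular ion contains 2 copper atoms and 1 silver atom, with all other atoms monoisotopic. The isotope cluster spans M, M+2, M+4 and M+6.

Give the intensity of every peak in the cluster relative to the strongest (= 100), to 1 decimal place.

Copper pattern (n=2): 0.47817225 : 0.4266555 : 0.09517225
Silver pattern (n=1): 0.51839 : 0.48161
Convolve the two distributions (both contribute in 2-u steps):
  M: 0.47817225×0.51839 = 0.247880
  M+2: 0.47817225×0.48161 + 0.4266555×0.51839 = 0.451466
  M+4: 0.4266555×0.48161 + 0.09517225×0.51839 = 0.254818
  M+6: 0.09517225×0.48161 = 0.045836
Scale to base peak (0.451466) = 100: 54.9 : 100.0 : 56.4 : 10.2

54.9 : 100.0 : 56.4 : 10.2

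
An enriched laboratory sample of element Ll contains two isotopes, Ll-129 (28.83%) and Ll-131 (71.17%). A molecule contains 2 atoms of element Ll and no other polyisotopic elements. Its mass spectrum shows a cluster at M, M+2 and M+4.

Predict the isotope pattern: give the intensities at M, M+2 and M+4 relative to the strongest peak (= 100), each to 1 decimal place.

Expanding (0.2883 + 0.7117)^2:
P(M) = 0.2883^2 = 0.083117
P(M+2) = 2 × 0.2883^1 × 0.7117^1 = 0.410366
P(M+4) = 0.7117^2 = 0.506517
The M+4 peak is largest (0.506517); scaling to 100 gives 16.4 : 81.0 : 100.0.

16.4 : 81.0 : 100.0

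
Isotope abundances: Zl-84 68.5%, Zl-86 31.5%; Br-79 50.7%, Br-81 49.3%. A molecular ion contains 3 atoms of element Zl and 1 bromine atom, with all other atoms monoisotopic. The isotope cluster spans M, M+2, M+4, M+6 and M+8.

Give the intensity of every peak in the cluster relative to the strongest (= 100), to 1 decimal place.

42.5 : 100.0 : 84.0 : 30.4 : 4.0

Element Zl pattern (n=3): 0.32141913 : 0.44341762 : 0.20390737 : 0.03125587
Bromine pattern (n=1): 0.5070 : 0.4930
Convolve the two distributions (both contribute in 2-u steps):
  M: 0.32141913×0.5070 = 0.162959
  M+2: 0.32141913×0.4930 + 0.44341762×0.5070 = 0.383272
  M+4: 0.44341762×0.4930 + 0.20390737×0.5070 = 0.321986
  M+6: 0.20390737×0.4930 + 0.03125587×0.5070 = 0.116373
  M+8: 0.03125587×0.4930 = 0.015409
Scale to base peak (0.383272) = 100: 42.5 : 100.0 : 84.0 : 30.4 : 4.0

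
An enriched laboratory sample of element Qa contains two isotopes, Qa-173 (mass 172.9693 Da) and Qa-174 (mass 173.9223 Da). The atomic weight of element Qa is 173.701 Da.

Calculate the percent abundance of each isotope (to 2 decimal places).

With x = fraction of Qa-173 (so Qa-174 is 1 − x):
172.9693·x + 173.9223·(1 − x) = 173.701
(172.9693 − 173.9223)·x = 173.701 − 173.9223
x = -0.2213 / -0.9530 = 0.23221 → 23.22% Qa-173, 76.78% Qa-174.

Qa-173: 23.22%, Qa-174: 76.78%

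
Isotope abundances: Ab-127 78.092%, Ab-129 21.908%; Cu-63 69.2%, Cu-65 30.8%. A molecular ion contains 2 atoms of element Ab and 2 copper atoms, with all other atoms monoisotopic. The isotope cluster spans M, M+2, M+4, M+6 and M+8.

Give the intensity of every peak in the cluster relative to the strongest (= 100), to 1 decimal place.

68.9 : 100.0 : 53.5 : 12.5 : 1.1

Element Ab pattern (n=2): 0.60983605 : 0.34216791 : 0.04799605
Copper pattern (n=2): 0.478864 : 0.426272 : 0.094864
Convolve the two distributions (both contribute in 2-u steps):
  M: 0.60983605×0.478864 = 0.292029
  M+2: 0.60983605×0.426272 + 0.34216791×0.478864 = 0.423808
  M+4: 0.60983605×0.094864 + 0.34216791×0.426272 + 0.04799605×0.478864 = 0.226692
  M+6: 0.34216791×0.094864 + 0.04799605×0.426272 = 0.052919
  M+8: 0.04799605×0.094864 = 0.004553
Scale to base peak (0.423808) = 100: 68.9 : 100.0 : 53.5 : 12.5 : 1.1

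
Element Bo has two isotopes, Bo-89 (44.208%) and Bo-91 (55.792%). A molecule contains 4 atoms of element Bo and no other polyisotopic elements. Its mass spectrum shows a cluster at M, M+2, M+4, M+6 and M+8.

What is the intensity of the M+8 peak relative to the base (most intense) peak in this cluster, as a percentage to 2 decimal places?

26.55%

(0.44208 + 0.55792)^4 gives M 0.0382, M+2 0.1928, M+4 0.3650, M+6 0.3071, M+8 0.0969; the largest is M+4.
P(M+4) = C(4,2) × 0.44208^2 × 0.55792^2 = 6 × 0.19543473 × 0.31127473 = 0.365003 (base)
P(M+8) = C(4,4) × 0.44208^0 × 0.55792^4 = 1 × 1.0000 × 0.09689196 = 0.096892
Relative intensity = 0.096892 / 0.365003 × 100 = 26.55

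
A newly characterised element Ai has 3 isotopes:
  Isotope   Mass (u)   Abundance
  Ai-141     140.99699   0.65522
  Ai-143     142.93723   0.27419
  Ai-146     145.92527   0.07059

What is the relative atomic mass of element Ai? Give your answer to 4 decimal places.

The abundance-weighted mean is 0.65522 × 140.99699 + 0.27419 × 142.93723 + 0.07059 × 145.92527
= 92.384048 + 39.191959 + 10.300865 = 141.876872 u

141.8769 u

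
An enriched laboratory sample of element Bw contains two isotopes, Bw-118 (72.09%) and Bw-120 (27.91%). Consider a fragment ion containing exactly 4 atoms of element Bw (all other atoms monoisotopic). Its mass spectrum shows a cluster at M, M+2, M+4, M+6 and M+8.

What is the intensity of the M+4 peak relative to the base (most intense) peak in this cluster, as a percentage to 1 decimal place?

Term probabilities: M 0.2701, M+2 0.4183, M+4 0.2429, M+6 0.0627, M+8 0.0061. Base peak = M+2.
P(M+2) = C(4,1) × 0.7209^3 × 0.2791^1 = 4 × 0.37464943 × 0.2791 = 0.418259 (base)
P(M+4) = C(4,2) × 0.7209^2 × 0.2791^2 = 6 × 0.51969681 × 0.07789681 = 0.242896
Relative intensity = 0.242896 / 0.418259 × 100 = 58.1

58.1%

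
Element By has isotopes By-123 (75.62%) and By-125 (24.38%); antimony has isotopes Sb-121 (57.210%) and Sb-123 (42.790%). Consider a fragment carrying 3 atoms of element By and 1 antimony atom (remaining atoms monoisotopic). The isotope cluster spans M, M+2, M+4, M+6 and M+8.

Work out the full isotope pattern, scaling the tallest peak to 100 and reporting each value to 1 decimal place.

Element By pattern (n=3): 0.43242423 : 0.41824264 : 0.13484204 : 0.01449109
Antimony pattern (n=1): 0.5721 : 0.4279
Convolve the two distributions (both contribute in 2-u steps):
  M: 0.43242423×0.5721 = 0.247390
  M+2: 0.43242423×0.4279 + 0.41824264×0.5721 = 0.424311
  M+4: 0.41824264×0.4279 + 0.13484204×0.5721 = 0.256109
  M+6: 0.13484204×0.4279 + 0.01449109×0.5721 = 0.065989
  M+8: 0.01449109×0.4279 = 0.006201
Scale to base peak (0.424311) = 100: 58.3 : 100.0 : 60.4 : 15.6 : 1.5

58.3 : 100.0 : 60.4 : 15.6 : 1.5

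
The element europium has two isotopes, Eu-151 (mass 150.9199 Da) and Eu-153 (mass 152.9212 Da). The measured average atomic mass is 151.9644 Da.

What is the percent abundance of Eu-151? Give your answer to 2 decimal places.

With x = fraction of Eu-151 (so Eu-153 is 1 − x):
150.9199·x + 152.9212·(1 − x) = 151.9644
(150.9199 − 152.9212)·x = 151.9644 − 152.9212
x = -0.9568 / -2.0013 = 0.47809 → 47.81% Eu-151, 52.19% Eu-153.

47.81%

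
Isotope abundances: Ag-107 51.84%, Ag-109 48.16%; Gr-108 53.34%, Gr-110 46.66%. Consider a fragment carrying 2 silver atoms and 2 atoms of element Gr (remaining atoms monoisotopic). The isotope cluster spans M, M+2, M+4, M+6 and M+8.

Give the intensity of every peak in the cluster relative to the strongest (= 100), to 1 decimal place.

Silver pattern (n=2): 0.26873856 : 0.49932288 : 0.23193856
Element Gr pattern (n=2): 0.28451556 : 0.49776888 : 0.21771556
Convolve the two distributions (both contribute in 2-u steps):
  M: 0.26873856×0.28451556 = 0.076460
  M+2: 0.26873856×0.49776888 + 0.49932288×0.28451556 = 0.275835
  M+4: 0.26873856×0.21771556 + 0.49932288×0.49776888 + 0.23193856×0.28451556 = 0.373046
  M+6: 0.49932288×0.21771556 + 0.23193856×0.49776888 = 0.224162
  M+8: 0.23193856×0.21771556 = 0.050497
Scale to base peak (0.373046) = 100: 20.5 : 73.9 : 100.0 : 60.1 : 13.5

20.5 : 73.9 : 100.0 : 60.1 : 13.5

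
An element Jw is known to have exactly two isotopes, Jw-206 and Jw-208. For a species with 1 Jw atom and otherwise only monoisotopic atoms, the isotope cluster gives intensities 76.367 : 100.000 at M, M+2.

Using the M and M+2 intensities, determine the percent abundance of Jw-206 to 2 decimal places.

Let p = fractional abundance of Jw-206. I(M+2)/I(M) = [C(1,1)·p^0·(1−p)] / p^1 = 1·(1−p)/p = 100.000/76.367 = 1.3095
(1−p)/p = 1.3095/1 = 1.3095  ⇒  p = 1/(1 + 1.3095) = 0.4330
Jw-206: 43.30%, Jw-208: 56.70%.

43.30%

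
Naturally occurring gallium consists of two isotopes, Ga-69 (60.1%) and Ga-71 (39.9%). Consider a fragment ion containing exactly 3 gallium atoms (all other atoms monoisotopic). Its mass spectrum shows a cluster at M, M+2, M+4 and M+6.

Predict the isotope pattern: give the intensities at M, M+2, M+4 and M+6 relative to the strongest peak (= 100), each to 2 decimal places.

50.21 : 100.00 : 66.39 : 14.69

The 3 Ga atoms are independent, so intensities follow the terms of (0.601 + 0.399)^3.
P(M) = 0.601^3 = 0.217082
P(M+2) = 3 × 0.601^2 × 0.399^1 = 0.432358
P(M+4) = 3 × 0.601^1 × 0.399^2 = 0.287039
P(M+6) = 0.399^3 = 0.063521
The M+2 peak is largest (0.432358); scaling to 100 gives 50.21 : 100.00 : 66.39 : 14.69.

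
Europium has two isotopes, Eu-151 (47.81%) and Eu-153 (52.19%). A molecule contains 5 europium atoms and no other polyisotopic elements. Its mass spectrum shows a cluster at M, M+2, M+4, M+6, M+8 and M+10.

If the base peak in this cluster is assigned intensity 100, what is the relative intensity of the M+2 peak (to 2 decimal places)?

41.96

(0.4781 + 0.5219)^5 gives M 0.0250, M+2 0.1363, M+4 0.2977, M+6 0.3249, M+8 0.1774, M+10 0.0387; the largest is M+6.
P(M+6) = C(5,3) × 0.4781^2 × 0.5219^3 = 10 × 0.22857961 × 0.14215492 = 0.324937 (base)
P(M+2) = C(5,1) × 0.4781^4 × 0.5219^1 = 5 × 0.05224864 × 0.5219 = 0.136343
Relative intensity = 0.136343 / 0.324937 × 100 = 41.96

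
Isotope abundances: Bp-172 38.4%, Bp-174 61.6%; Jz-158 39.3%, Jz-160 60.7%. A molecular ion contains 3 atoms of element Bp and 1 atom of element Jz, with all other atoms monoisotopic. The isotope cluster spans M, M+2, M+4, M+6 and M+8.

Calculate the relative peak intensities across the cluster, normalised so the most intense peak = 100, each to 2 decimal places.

6.23 : 39.60 : 94.40 : 100.00 : 39.72

Element Bp pattern (n=3): 0.0566231 : 0.27249869 : 0.43713331 : 0.2337449
Element Jz pattern (n=1): 0.3930 : 0.6070
Convolve the two distributions (both contribute in 2-u steps):
  M: 0.0566231×0.3930 = 0.022253
  M+2: 0.0566231×0.6070 + 0.27249869×0.3930 = 0.141462
  M+4: 0.27249869×0.6070 + 0.43713331×0.3930 = 0.337200
  M+6: 0.43713331×0.6070 + 0.2337449×0.3930 = 0.357202
  M+8: 0.2337449×0.6070 = 0.141883
Scale to base peak (0.357202) = 100: 6.23 : 39.60 : 94.40 : 100.00 : 39.72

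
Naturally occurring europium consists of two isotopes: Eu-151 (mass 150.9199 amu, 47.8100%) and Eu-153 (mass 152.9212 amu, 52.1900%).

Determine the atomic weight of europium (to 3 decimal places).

Weight each isotope mass by its fractional abundance: 0.478100 × 150.9199 + 0.521900 × 152.9212
= 72.15480 + 79.80957 = 151.96437 amu

151.964 amu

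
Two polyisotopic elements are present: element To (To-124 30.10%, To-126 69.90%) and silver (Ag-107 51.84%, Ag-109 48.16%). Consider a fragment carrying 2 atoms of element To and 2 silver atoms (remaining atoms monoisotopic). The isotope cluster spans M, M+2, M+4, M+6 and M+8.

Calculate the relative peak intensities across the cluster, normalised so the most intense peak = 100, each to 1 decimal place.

6.7 : 43.7 : 100.0 : 94.2 : 31.3

Element To pattern (n=2): 0.090601 : 0.420798 : 0.488601
Silver pattern (n=2): 0.26873856 : 0.49932288 : 0.23193856
Convolve the two distributions (both contribute in 2-u steps):
  M: 0.090601×0.26873856 = 0.024348
  M+2: 0.090601×0.49932288 + 0.420798×0.26873856 = 0.158324
  M+4: 0.090601×0.23193856 + 0.420798×0.49932288 + 0.488601×0.26873856 = 0.362434
  M+6: 0.420798×0.23193856 + 0.488601×0.49932288 = 0.341569
  M+8: 0.488601×0.23193856 = 0.113325
Scale to base peak (0.362434) = 100: 6.7 : 43.7 : 100.0 : 94.2 : 31.3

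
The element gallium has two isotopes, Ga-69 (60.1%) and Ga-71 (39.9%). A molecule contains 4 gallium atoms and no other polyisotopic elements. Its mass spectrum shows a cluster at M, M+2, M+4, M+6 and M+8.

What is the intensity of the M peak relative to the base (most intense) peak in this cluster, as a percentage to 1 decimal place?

37.7%

(0.601 + 0.399)^4 gives M 0.1305, M+2 0.3465, M+4 0.3450, M+6 0.1527, M+8 0.0253; the largest is M+2.
P(M+2) = C(4,1) × 0.601^3 × 0.399^1 = 4 × 0.2170818 × 0.3990 = 0.346463 (base)
P(M) = C(4,0) × 0.601^4 × 0.399^0 = 1 × 0.13046616 × 1.0000 = 0.130466
Relative intensity = 0.130466 / 0.346463 × 100 = 37.7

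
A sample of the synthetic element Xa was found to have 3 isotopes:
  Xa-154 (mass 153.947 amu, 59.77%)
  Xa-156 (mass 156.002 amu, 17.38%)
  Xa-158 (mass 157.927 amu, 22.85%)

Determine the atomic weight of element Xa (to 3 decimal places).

155.214 amu

Ar = Σ fᵢ·mᵢ = 0.5977 × 153.947 + 0.1738 × 156.002 + 0.2285 × 157.927
= 92.0141 + 27.1131 + 36.0863 = 155.2135 amu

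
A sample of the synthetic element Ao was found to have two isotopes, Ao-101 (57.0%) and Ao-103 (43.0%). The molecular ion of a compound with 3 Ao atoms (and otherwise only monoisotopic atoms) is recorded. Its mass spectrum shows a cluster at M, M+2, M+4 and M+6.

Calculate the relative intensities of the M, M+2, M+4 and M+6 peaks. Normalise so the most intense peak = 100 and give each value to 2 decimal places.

44.19 : 100.00 : 75.44 : 18.97

Expanding (0.570 + 0.430)^3:
P(M) = 0.570^3 = 0.185193
P(M+2) = 3 × 0.570^2 × 0.430^1 = 0.419121
P(M+4) = 3 × 0.570^1 × 0.430^2 = 0.316179
P(M+6) = 0.430^3 = 0.079507
The M+2 peak is largest (0.419121); scaling to 100 gives 44.19 : 100.00 : 75.44 : 18.97.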